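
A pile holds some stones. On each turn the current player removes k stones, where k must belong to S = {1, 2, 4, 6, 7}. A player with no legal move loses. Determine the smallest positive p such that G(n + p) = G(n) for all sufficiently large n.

n :  0  1  2  3  4  5  6  7  8  9 10 11 12 13 14 15 16 17
G :  0  1  2  0  1  2  3  4  0  1  2  0  1  2  3  4  0  1
G(n+8) = G(n) holds for n = 0,…,6 (a full window of length max(S) = 7), so the sequence is purely periodic with period 8.

8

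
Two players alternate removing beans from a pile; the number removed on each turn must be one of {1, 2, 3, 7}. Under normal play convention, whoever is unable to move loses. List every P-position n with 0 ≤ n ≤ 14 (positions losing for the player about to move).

n :  0  1  2  3  4  5  6  7  8  9 10 11 12 13 14
G :  0  1  2  3  0  1  2  3  0  1  2  3  0  1  2
P-positions are exactly the n with G(n) = 0.

0, 4, 8, 12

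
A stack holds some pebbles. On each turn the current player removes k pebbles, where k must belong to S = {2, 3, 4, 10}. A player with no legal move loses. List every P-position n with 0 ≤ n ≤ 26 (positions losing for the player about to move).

0, 1, 6, 7, 12, 13, 18, 19, 24, 25

n :  0  1  2  3  4  5  6  7  8  9 10 11 12 13 14 15 16 17 18 19 20 21 22 23 24 25 26
G :  0  0  1  1  2  2  0  0  1  1  2  2  0  0  1  1  2  2  0  0  1  1  2  2  0  0  1
P-positions are exactly the n with G(n) = 0.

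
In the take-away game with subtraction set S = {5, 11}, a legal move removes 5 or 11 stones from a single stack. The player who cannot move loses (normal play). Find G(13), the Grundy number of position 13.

G(0) = 0
G(1) = mex{} = 0
G(2) = mex{} = 0
G(3) = mex{} = 0
G(4) = mex{} = 0
G(5) = mex{0} = 1
G(6) = mex{0} = 1
G(7) = mex{0} = 1
G(8) = mex{0} = 1
G(9) = mex{0} = 1
G(10) = mex{1} = 0
G(11) = mex{1,0} = 2
G(12) = mex{1,0} = 2
G(13) = mex{1,0} = 2

2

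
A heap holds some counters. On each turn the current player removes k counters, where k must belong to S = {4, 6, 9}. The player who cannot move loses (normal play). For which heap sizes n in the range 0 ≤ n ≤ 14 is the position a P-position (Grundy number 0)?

0, 1, 2, 3, 13, 14

n :  0  1  2  3  4  5  6  7  8  9 10 11 12 13 14
G :  0  0  0  0  1  1  1  1  2  2  2  2  3  0  0
P-positions are exactly the n with G(n) = 0.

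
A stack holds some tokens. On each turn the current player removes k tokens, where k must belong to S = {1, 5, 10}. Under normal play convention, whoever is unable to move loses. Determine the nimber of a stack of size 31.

1

G(0) = 0
G(1) = mex{0} = 1
G(2) = mex{1} = 0
G(3) = mex{0} = 1
G(4) = mex{1} = 0
G(5) = mex{0,0} = 1
G(6) = mex{1,1} = 0
G(7) = mex{0,0} = 1
G(8) = mex{1,1} = 0
G(9) = mex{0,0} = 1
G(10) = mex{1,1,0} = 2
G(11) = mex{2,0,1} = 3
G(12) = mex{3,1,0} = 2
G(13) = mex{2,0,1} = 3
G(14) = mex{3,1,0} = 2
G(15) = mex{2,2,1} = 0
G(16) = mex{0,3,0} = 1
G(17) = mex{1,2,1} = 0
G(18) = mex{0,3,0} = 1
G(19) = mex{1,2,1} = 0
G(20) = mex{0,0,2} = 1
G(21) = mex{1,1,3} = 0
G(22) = mex{0,0,2} = 1
G(23) = mex{1,1,3} = 0
G(24) = mex{0,0,2} = 1
G(25) = mex{1,1,0} = 2
G(26) = mex{2,0,1} = 3
G(27) = mex{3,1,0} = 2
G(28) = mex{2,0,1} = 3
G(29) = mex{3,1,0} = 2
G(30) = mex{2,2,1} = 0
G(31) = mex{0,3,0} = 1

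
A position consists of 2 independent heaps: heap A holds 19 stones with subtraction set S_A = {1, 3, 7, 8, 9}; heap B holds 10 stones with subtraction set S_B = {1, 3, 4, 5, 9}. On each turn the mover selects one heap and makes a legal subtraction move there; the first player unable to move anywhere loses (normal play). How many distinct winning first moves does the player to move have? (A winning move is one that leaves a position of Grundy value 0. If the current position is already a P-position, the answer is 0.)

4

Heap A, S = {1, 3, 7, 8, 9}:
n :  0  1  2  3  4  5  6  7  8  9 10 11 12 13 14 15 16 17 18 19
G :  0  1  0  1  0  1  0  1  2  3  2  3  2  3  2  3  0  1  0  1
G_A(19) = 1.
Heap B, S = {1, 3, 4, 5, 9}:
n :  0  1  2  3  4  5  6  7  8  9 10
G :  0  1  0  1  2  3  2  3  0  1  0
G_B(10) = 0.
Combined Grundy value = 1 ⊕ 0 = 1.
A winning move leaves total XOR = 0, i.e. changes one component's Grundy value g to g ⊕ X where X is the current total.
Heap A: need g' = 1⊕1 = 0. Options: 19−1→G=0, 19−3→G=0, 19−7→G=2, 19−8→G=3, 19−9→G=2. Hits: 2.
Heap B: need g' = 0⊕1 = 1. Options: 10−1→G=1, 10−3→G=3, 10−4→G=2, 10−5→G=3, 10−9→G=1. Hits: 2.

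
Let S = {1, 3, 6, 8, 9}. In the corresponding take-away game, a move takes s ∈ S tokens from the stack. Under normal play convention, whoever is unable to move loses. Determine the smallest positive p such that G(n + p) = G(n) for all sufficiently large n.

14

n :  0  1  2  3  4  5  6  7  8  9 10 11 12 13 14 15 16 17 18 19 20 21 22 23 24 25 26 27 28 29
G :  0  1  0  1  0  1  2  3  2  3  2  3  4  5  0  1  0  1  0  1  2  3  2  3  2  3  4  5  0  1
G(n+14) = G(n) holds for n = 0,…,8 (a full window of length max(S) = 9), so the sequence is purely periodic with period 14.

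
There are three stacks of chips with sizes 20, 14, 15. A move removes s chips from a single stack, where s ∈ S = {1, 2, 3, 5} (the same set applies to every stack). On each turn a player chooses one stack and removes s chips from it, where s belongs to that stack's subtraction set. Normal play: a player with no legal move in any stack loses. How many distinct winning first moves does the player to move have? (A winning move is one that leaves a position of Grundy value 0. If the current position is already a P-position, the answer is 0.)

4

All stacks use S = {1, 2, 3, 5}:
G(0) = 0
G(1) = mex{0} = 1
G(2) = mex{1,0} = 2
G(3) = mex{2,1,0} = 3
G(4) = mex{3,2,1} = 0
G(5) = mex{0,3,2,0} = 1
G(6) = mex{1,0,3,1} = 2
G(7) = mex{2,1,0,2} = 3
G(8) = mex{3,2,1,3} = 0
G(9) = mex{0,3,2,0} = 1
G(10) = mex{1,0,3,1} = 2
G(11) = mex{2,1,0,2} = 3
G(12) = mex{3,2,1,3} = 0
G(13) = mex{0,3,2,0} = 1
G(14) = mex{1,0,3,1} = 2
G(15) = mex{2,1,0,2} = 3
G(16) = mex{3,2,1,3} = 0
G(17) = mex{0,3,2,0} = 1
G(18) = mex{1,0,3,1} = 2
G(19) = mex{2,1,0,2} = 3
G(20) = mex{3,2,1,3} = 0
Stack A: G(20) = 0.
Stack B: G(14) = 2.
Stack C: G(15) = 3.
Combined Grundy value = 0 ⊕ 2 ⊕ 3 = 1.
A winning move leaves total XOR = 0, i.e. changes one component's Grundy value g to g ⊕ X where X is the current total.
Stack A: need g' = 0⊕1 = 1. Options: 20−1→G=3, 20−2→G=2, 20−3→G=1, 20−5→G=3. Hits: 1.
Stack B: need g' = 2⊕1 = 3. Options: 14−1→G=1, 14−2→G=0, 14−3→G=3, 14−5→G=1. Hits: 1.
Stack C: need g' = 3⊕1 = 2. Options: 15−1→G=2, 15−2→G=1, 15−3→G=0, 15−5→G=2. Hits: 2.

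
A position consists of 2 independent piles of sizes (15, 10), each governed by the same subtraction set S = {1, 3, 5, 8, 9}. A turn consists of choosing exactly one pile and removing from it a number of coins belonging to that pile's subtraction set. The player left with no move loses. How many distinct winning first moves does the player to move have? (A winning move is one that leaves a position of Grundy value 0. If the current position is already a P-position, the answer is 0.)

All piles use S = {1, 3, 5, 8, 9}:
n :  0  1  2  3  4  5  6  7  8  9 10 11 12 13 14 15
G :  0  1  0  1  0  1  0  1  2  3  2  3  2  3  2  3
Pile A: G(15) = 3.
Pile B: G(10) = 2.
Combined Grundy value = 3 ⊕ 2 = 1.
A winning move leaves total XOR = 0, i.e. changes one component's Grundy value g to g ⊕ X where X is the current total.
Pile A: need g' = 3⊕1 = 2. Options: 15−1→G=2, 15−3→G=2, 15−5→G=2, 15−8→G=1, 15−9→G=0. Hits: 3.
Pile B: need g' = 2⊕1 = 3. Options: 10−1→G=3, 10−3→G=1, 10−5→G=1, 10−8→G=0, 10−9→G=1. Hits: 1.

4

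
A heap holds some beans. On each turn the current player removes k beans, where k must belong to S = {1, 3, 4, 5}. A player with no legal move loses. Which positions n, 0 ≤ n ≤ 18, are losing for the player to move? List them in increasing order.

n :  0  1  2  3  4  5  6  7  8  9 10 11 12 13 14 15 16 17 18
G :  0  1  0  1  2  3  2  3  0  1  0  1  2  3  2  3  0  1  0
P-positions are exactly the n with G(n) = 0.

0, 2, 8, 10, 16, 18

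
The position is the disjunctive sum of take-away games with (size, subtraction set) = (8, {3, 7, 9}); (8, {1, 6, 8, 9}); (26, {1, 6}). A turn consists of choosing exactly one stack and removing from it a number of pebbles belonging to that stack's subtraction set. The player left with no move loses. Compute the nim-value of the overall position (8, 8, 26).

2

Stack A, S = {3, 7, 9}:
G(0) = 0
G(1) = mex{} = 0
G(2) = mex{} = 0
G(3) = mex{0} = 1
G(4) = mex{0} = 1
G(5) = mex{0} = 1
G(6) = mex{1} = 0
G(7) = mex{1,0} = 2
G(8) = mex{1,0} = 2
G_A(8) = 2.
Stack B, S = {1, 6, 8, 9}:
G(0) = 0
G(1) = mex{0} = 1
G(2) = mex{1} = 0
G(3) = mex{0} = 1
G(4) = mex{1} = 0
G(5) = mex{0} = 1
G(6) = mex{1,0} = 2
G(7) = mex{2,1} = 0
G(8) = mex{0,0,0} = 1
G_B(8) = 1.
Stack C, S = {1, 6}:
n :  0  1  2  3  4  5  6  7  8  9 10 11 12 13 14 15 16 17 18 19 20 21 22 23 24 25 26
G :  0  1  0  1  0  1  2  0  1  0  1  0  1  2  0  1  0  1  0  1  2  0  1  0  1  0  1
G_C(26) = 1.
Combined Grundy value = 2 ⊕ 1 ⊕ 1 = 2.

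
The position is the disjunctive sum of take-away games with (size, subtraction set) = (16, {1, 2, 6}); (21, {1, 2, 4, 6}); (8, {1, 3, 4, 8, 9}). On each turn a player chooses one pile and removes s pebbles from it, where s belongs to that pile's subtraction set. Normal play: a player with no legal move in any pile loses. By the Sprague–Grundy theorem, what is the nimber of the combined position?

1

Pile A, S = {1, 2, 6}:
n :  0  1  2  3  4  5  6  7  8  9 10 11 12 13 14 15 16
G :  0  1  2  0  1  2  3  0  1  2  0  1  2  3  0  1  2
G_A(16) = 2.
Pile B, S = {1, 2, 4, 6}:
n :  0  1  2  3  4  5  6  7  8  9 10 11 12 13 14 15 16 17 18 19 20 21
G :  0  1  2  0  1  2  3  4  0  1  2  0  1  2  3  4  0  1  2  0  1  2
G_B(21) = 2.
Pile C, S = {1, 3, 4, 8, 9}:
G(0) = 0
G(1) = mex{0} = 1
G(2) = mex{1} = 0
G(3) = mex{0,0} = 1
G(4) = mex{1,1,0} = 2
G(5) = mex{2,0,1} = 3
G(6) = mex{3,1,0} = 2
G(7) = mex{2,2,1} = 0
G(8) = mex{0,3,2,0} = 1
G_C(8) = 1.
Combined Grundy value = 2 ⊕ 2 ⊕ 1 = 1.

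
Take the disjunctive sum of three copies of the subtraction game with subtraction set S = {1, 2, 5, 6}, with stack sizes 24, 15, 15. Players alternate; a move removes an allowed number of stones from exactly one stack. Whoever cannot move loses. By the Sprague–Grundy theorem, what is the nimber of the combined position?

All stacks use S = {1, 2, 5, 6}:
G(0) = 0
G(1) = mex{0} = 1
G(2) = mex{1,0} = 2
G(3) = mex{2,1} = 0
G(4) = mex{0,2} = 1
G(5) = mex{1,0,0} = 2
G(6) = mex{2,1,1,0} = 3
G(7) = mex{3,2,2,1} = 0
G(8) = mex{0,3,0,2} = 1
G(9) = mex{1,0,1,0} = 2
G(10) = mex{2,1,2,1} = 0
G(11) = mex{0,2,3,2} = 1
G(12) = mex{1,0,0,3} = 2
G(13) = mex{2,1,1,0} = 3
G(14) = mex{3,2,2,1} = 0
G(15) = mex{0,3,0,2} = 1
G(16) = mex{1,0,1,0} = 2
G(17) = mex{2,1,2,1} = 0
G(18) = mex{0,2,3,2} = 1
G(19) = mex{1,0,0,3} = 2
G(20) = mex{2,1,1,0} = 3
G(21) = mex{3,2,2,1} = 0
G(22) = mex{0,3,0,2} = 1
G(23) = mex{1,0,1,0} = 2
G(24) = mex{2,1,2,1} = 0
Stack A: G(24) = 0.
Stack B: G(15) = 1.
Stack C: G(15) = 1.
Combined Grundy value = 0 ⊕ 1 ⊕ 1 = 0.

0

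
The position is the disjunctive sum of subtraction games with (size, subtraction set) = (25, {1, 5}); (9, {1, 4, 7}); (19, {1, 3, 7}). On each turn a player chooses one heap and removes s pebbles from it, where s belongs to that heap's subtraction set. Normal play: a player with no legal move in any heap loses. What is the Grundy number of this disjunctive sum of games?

Heap A, S = {1, 5}:
n :  0  1  2  3  4  5  6  7  8  9 10 11 12 13 14 15 16 17 18 19 20 21 22 23 24 25
G :  0  1  0  1  0  1  0  1  0  1  0  1  0  1  0  1  0  1  0  1  0  1  0  1  0  1
G_A(25) = 1.
Heap B, S = {1, 4, 7}:
n : 0 1 2 3 4 5 6 7 8 9
G : 0 1 0 1 2 0 1 2 0 1
G_B(9) = 1.
Heap C, S = {1, 3, 7}:
G(0) = 0
G(1) = mex{0} = 1
G(2) = mex{1} = 0
G(3) = mex{0,0} = 1
G(4) = mex{1,1} = 0
G(5) = mex{0,0} = 1
G(6) = mex{1,1} = 0
G(7) = mex{0,0,0} = 1
G(8) = mex{1,1,1} = 0
G(9) = mex{0,0,0} = 1
G(10) = mex{1,1,1} = 0
G(11) = mex{0,0,0} = 1
G(12) = mex{1,1,1} = 0
G(13) = mex{0,0,0} = 1
G(14) = mex{1,1,1} = 0
G(15) = mex{0,0,0} = 1
G(16) = mex{1,1,1} = 0
G(17) = mex{0,0,0} = 1
G(18) = mex{1,1,1} = 0
G(19) = mex{0,0,0} = 1
G_C(19) = 1.
Combined Grundy value = 1 ⊕ 1 ⊕ 1 = 1.

1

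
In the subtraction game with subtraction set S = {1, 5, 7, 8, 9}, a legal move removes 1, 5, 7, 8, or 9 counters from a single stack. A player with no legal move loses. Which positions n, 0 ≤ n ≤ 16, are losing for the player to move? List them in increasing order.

0, 2, 4, 6, 16

n :  0  1  2  3  4  5  6  7  8  9 10 11 12 13 14 15 16
G :  0  1  0  1  0  1  0  1  2  3  2  3  2  3  2  3  0
P-positions are exactly the n with G(n) = 0.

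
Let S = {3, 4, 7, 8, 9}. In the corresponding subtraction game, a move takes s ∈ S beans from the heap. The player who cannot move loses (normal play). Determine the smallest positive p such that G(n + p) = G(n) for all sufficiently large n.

G(0) = 0
G(1) = mex{} = 0
G(2) = mex{} = 0
G(3) = mex{0} = 1
G(4) = mex{0,0} = 1
G(5) = mex{0,0} = 1
G(6) = mex{1,0} = 2
G(7) = mex{1,1,0} = 2
G(8) = mex{1,1,0,0} = 2
G(9) = mex{2,1,0,0,0} = 3
G(10) = mex{2,2,1,0,0} = 3
G(11) = mex{2,2,1,1,0} = 3
G(12) = mex{3,2,1,1,1} = 0
G(13) = mex{3,3,2,1,1} = 0
G(14) = mex{3,3,2,2,1} = 0
G(15) = mex{0,3,2,2,2} = 1
G(16) = mex{0,0,3,2,2} = 1
G(17) = mex{0,0,3,3,2} = 1
G(18) = mex{1,0,3,3,3} = 2
G(19) = mex{1,1,0,3,3} = 2
G(20) = mex{1,1,0,0,3} = 2
G(21) = mex{2,1,0,0,0} = 3
G(22) = mex{2,2,1,0,0} = 3
G(23) = mex{2,2,1,1,0} = 3
G(24) = mex{3,2,1,1,1} = 0
G(25) = mex{3,3,2,1,1} = 0
G(n+12) = G(n) holds for n = 0,…,8 (a full window of length max(S) = 9), so the sequence is purely periodic with period 12.

12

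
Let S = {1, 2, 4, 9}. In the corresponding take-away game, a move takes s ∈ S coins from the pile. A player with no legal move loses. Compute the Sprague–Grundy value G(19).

2

G(0) = 0
G(1) = mex{0} = 1
G(2) = mex{1,0} = 2
G(3) = mex{2,1} = 0
G(4) = mex{0,2,0} = 1
G(5) = mex{1,0,1} = 2
G(6) = mex{2,1,2} = 0
G(7) = mex{0,2,0} = 1
G(8) = mex{1,0,1} = 2
G(9) = mex{2,1,2,0} = 3
G(10) = mex{3,2,0,1} = 4
G(11) = mex{4,3,1,2} = 0
G(12) = mex{0,4,2,0} = 1
G(13) = mex{1,0,3,1} = 2
G(14) = mex{2,1,4,2} = 0
G(15) = mex{0,2,0,0} = 1
G(16) = mex{1,0,1,1} = 2
G(17) = mex{2,1,2,2} = 0
G(18) = mex{0,2,0,3} = 1
G(19) = mex{1,0,1,4} = 2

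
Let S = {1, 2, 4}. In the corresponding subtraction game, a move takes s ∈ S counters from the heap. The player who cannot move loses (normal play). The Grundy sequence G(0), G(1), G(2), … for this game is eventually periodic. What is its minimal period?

3

n :  0  1  2  3  4  5  6  7  8  9 10 11 12 13 14
G :  0  1  2  0  1  2  0  1  2  0  1  2  0  1  2
G(n+3) = G(n) holds for n = 0,…,3 (a full window of length max(S) = 4), so the sequence is purely periodic with period 3.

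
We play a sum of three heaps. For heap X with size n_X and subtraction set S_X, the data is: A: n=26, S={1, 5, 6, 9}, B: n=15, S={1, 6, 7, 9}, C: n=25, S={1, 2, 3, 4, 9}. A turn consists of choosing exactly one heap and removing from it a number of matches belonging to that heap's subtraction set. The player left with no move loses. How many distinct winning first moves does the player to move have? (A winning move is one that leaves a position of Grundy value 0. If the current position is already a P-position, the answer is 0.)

Heap A, S = {1, 5, 6, 9}:
n :  0  1  2  3  4  5  6  7  8  9 10 11 12 13 14 15 16 17 18 19 20 21 22 23 24 25 26
G :  0  1  0  1  0  1  2  3  2  3  2  3  0  1  0  1  0  1  2  3  2  3  2  3  0  1  0
G_A(26) = 0.
Heap B, S = {1, 6, 7, 9}:
G(0) = 0
G(1) = mex{0} = 1
G(2) = mex{1} = 0
G(3) = mex{0} = 1
G(4) = mex{1} = 0
G(5) = mex{0} = 1
G(6) = mex{1,0} = 2
G(7) = mex{2,1,0} = 3
G(8) = mex{3,0,1} = 2
G(9) = mex{2,1,0,0} = 3
G(10) = mex{3,0,1,1} = 2
G(11) = mex{2,1,0,0} = 3
G(12) = mex{3,2,1,1} = 0
G(13) = mex{0,3,2,0} = 1
G(14) = mex{1,2,3,1} = 0
G(15) = mex{0,3,2,2} = 1
G_B(15) = 1.
Heap C, S = {1, 2, 3, 4, 9}:
G(0) = 0
G(1) = mex{0} = 1
G(2) = mex{1,0} = 2
G(3) = mex{2,1,0} = 3
G(4) = mex{3,2,1,0} = 4
G(5) = mex{4,3,2,1} = 0
G(6) = mex{0,4,3,2} = 1
G(7) = mex{1,0,4,3} = 2
G(8) = mex{2,1,0,4} = 3
G(9) = mex{3,2,1,0,0} = 4
G(10) = mex{4,3,2,1,1} = 0
G(11) = mex{0,4,3,2,2} = 1
G(12) = mex{1,0,4,3,3} = 2
G(13) = mex{2,1,0,4,4} = 3
G(14) = mex{3,2,1,0,0} = 4
G(15) = mex{4,3,2,1,1} = 0
G(16) = mex{0,4,3,2,2} = 1
G(17) = mex{1,0,4,3,3} = 2
G(18) = mex{2,1,0,4,4} = 3
G(19) = mex{3,2,1,0,0} = 4
G(20) = mex{4,3,2,1,1} = 0
G(21) = mex{0,4,3,2,2} = 1
G(22) = mex{1,0,4,3,3} = 2
G(23) = mex{2,1,0,4,4} = 3
G(24) = mex{3,2,1,0,0} = 4
G(25) = mex{4,3,2,1,1} = 0
G_C(25) = 0.
Combined Grundy value = 0 ⊕ 1 ⊕ 0 = 1.
A winning move leaves total XOR = 0, i.e. changes one component's Grundy value g to g ⊕ X where X is the current total.
Heap A: need g' = 0⊕1 = 1. Options: 26−1→G=1, 26−5→G=3, 26−6→G=2, 26−9→G=1. Hits: 2.
Heap B: need g' = 1⊕1 = 0. Options: 15−1→G=0, 15−6→G=3, 15−7→G=2, 15−9→G=2. Hits: 1.
Heap C: need g' = 0⊕1 = 1. Options: 25−1→G=4, 25−2→G=3, 25−3→G=2, 25−4→G=1, 25−9→G=1. Hits: 2.

5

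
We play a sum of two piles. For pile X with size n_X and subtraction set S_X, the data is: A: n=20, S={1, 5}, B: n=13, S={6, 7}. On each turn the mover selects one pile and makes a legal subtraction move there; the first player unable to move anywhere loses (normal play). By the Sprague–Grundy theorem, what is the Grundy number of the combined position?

0

Pile A, S = {1, 5}:
n :  0  1  2  3  4  5  6  7  8  9 10 11 12 13 14 15 16 17 18 19 20
G :  0  1  0  1  0  1  0  1  0  1  0  1  0  1  0  1  0  1  0  1  0
G_A(20) = 0.
Pile B, S = {6, 7}:
G(0) = 0
G(1) = mex{} = 0
G(2) = mex{} = 0
G(3) = mex{} = 0
G(4) = mex{} = 0
G(5) = mex{} = 0
G(6) = mex{0} = 1
G(7) = mex{0,0} = 1
G(8) = mex{0,0} = 1
G(9) = mex{0,0} = 1
G(10) = mex{0,0} = 1
G(11) = mex{0,0} = 1
G(12) = mex{1,0} = 2
G(13) = mex{1,1} = 0
G_B(13) = 0.
Combined Grundy value = 0 ⊕ 0 = 0.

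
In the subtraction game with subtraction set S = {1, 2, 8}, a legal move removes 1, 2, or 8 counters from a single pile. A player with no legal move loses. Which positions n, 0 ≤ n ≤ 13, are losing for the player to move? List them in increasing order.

G(0) = 0
G(1) = mex{0} = 1
G(2) = mex{1,0} = 2
G(3) = mex{2,1} = 0
G(4) = mex{0,2} = 1
G(5) = mex{1,0} = 2
G(6) = mex{2,1} = 0
G(7) = mex{0,2} = 1
G(8) = mex{1,0,0} = 2
G(9) = mex{2,1,1} = 0
G(10) = mex{0,2,2} = 1
G(11) = mex{1,0,0} = 2
G(12) = mex{2,1,1} = 0
G(13) = mex{0,2,2} = 1
P-positions are exactly the n with G(n) = 0.

0, 3, 6, 9, 12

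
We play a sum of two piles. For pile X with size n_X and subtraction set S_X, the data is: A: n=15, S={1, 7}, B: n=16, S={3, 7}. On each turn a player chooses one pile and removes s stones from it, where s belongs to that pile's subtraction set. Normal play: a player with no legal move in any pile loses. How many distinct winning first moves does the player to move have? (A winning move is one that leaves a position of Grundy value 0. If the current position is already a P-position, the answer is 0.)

Pile A, S = {1, 7}:
G(0) = 0
G(1) = mex{0} = 1
G(2) = mex{1} = 0
G(3) = mex{0} = 1
G(4) = mex{1} = 0
G(5) = mex{0} = 1
G(6) = mex{1} = 0
G(7) = mex{0,0} = 1
G(8) = mex{1,1} = 0
G(9) = mex{0,0} = 1
G(10) = mex{1,1} = 0
G(11) = mex{0,0} = 1
G(12) = mex{1,1} = 0
G(13) = mex{0,0} = 1
G(14) = mex{1,1} = 0
G(15) = mex{0,0} = 1
G_A(15) = 1.
Pile B, S = {3, 7}:
G(0) = 0
G(1) = mex{} = 0
G(2) = mex{} = 0
G(3) = mex{0} = 1
G(4) = mex{0} = 1
G(5) = mex{0} = 1
G(6) = mex{1} = 0
G(7) = mex{1,0} = 2
G(8) = mex{1,0} = 2
G(9) = mex{0,0} = 1
G(10) = mex{2,1} = 0
G(11) = mex{2,1} = 0
G(12) = mex{1,1} = 0
G(13) = mex{0,0} = 1
G(14) = mex{0,2} = 1
G(15) = mex{0,2} = 1
G(16) = mex{1,1} = 0
G_B(16) = 0.
Combined Grundy value = 1 ⊕ 0 = 1.
A winning move leaves total XOR = 0, i.e. changes one component's Grundy value g to g ⊕ X where X is the current total.
Pile A: need g' = 1⊕1 = 0. Options: 15−1→G=0, 15−7→G=0. Hits: 2.
Pile B: need g' = 0⊕1 = 1. Options: 16−3→G=1, 16−7→G=1. Hits: 2.

4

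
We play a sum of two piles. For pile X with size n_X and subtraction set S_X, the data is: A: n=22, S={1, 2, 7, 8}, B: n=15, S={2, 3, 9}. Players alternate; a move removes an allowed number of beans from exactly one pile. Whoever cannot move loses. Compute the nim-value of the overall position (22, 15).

3

Pile A, S = {1, 2, 7, 8}:
G(0) = 0
G(1) = mex{0} = 1
G(2) = mex{1,0} = 2
G(3) = mex{2,1} = 0
G(4) = mex{0,2} = 1
G(5) = mex{1,0} = 2
G(6) = mex{2,1} = 0
G(7) = mex{0,2,0} = 1
G(8) = mex{1,0,1,0} = 2
G(9) = mex{2,1,2,1} = 0
G(10) = mex{0,2,0,2} = 1
G(11) = mex{1,0,1,0} = 2
G(12) = mex{2,1,2,1} = 0
G(13) = mex{0,2,0,2} = 1
G(14) = mex{1,0,1,0} = 2
G(15) = mex{2,1,2,1} = 0
G(16) = mex{0,2,0,2} = 1
G(17) = mex{1,0,1,0} = 2
G(18) = mex{2,1,2,1} = 0
G(19) = mex{0,2,0,2} = 1
G(20) = mex{1,0,1,0} = 2
G(21) = mex{2,1,2,1} = 0
G(22) = mex{0,2,0,2} = 1
G_A(22) = 1.
Pile B, S = {2, 3, 9}:
n :  0  1  2  3  4  5  6  7  8  9 10 11 12 13 14 15
G :  0  0  1  1  2  0  0  1  1  2  2  0  0  1  1  2
G_B(15) = 2.
Combined Grundy value = 1 ⊕ 2 = 3.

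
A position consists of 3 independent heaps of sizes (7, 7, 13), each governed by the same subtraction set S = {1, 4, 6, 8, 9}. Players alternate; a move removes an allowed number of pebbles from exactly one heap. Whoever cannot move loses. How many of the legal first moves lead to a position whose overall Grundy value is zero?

9

All heaps use S = {1, 4, 6, 8, 9}:
G(0) = 0
G(1) = mex{0} = 1
G(2) = mex{1} = 0
G(3) = mex{0} = 1
G(4) = mex{1,0} = 2
G(5) = mex{2,1} = 0
G(6) = mex{0,0,0} = 1
G(7) = mex{1,1,1} = 0
G(8) = mex{0,2,0,0} = 1
G(9) = mex{1,0,1,1,0} = 2
G(10) = mex{2,1,2,0,1} = 3
G(11) = mex{3,0,0,1,0} = 2
G(12) = mex{2,1,1,2,1} = 0
G(13) = mex{0,2,0,0,2} = 1
Heap A: G(7) = 0.
Heap B: G(7) = 0.
Heap C: G(13) = 1.
Combined Grundy value = 0 ⊕ 0 ⊕ 1 = 1.
A winning move leaves total XOR = 0, i.e. changes one component's Grundy value g to g ⊕ X where X is the current total.
Heap A: need g' = 0⊕1 = 1. Options: 7−1→G=1, 7−4→G=1, 7−6→G=1. Hits: 3.
Heap B: need g' = 0⊕1 = 1. Options: 7−1→G=1, 7−4→G=1, 7−6→G=1. Hits: 3.
Heap C: need g' = 1⊕1 = 0. Options: 13−1→G=0, 13−4→G=2, 13−6→G=0, 13−8→G=0, 13−9→G=2. Hits: 3.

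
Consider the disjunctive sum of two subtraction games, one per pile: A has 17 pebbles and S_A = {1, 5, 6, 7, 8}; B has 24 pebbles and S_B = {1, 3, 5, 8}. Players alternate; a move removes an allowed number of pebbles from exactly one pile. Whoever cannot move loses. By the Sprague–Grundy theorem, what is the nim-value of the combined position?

Pile A, S = {1, 5, 6, 7, 8}:
G(0) = 0
G(1) = mex{0} = 1
G(2) = mex{1} = 0
G(3) = mex{0} = 1
G(4) = mex{1} = 0
G(5) = mex{0,0} = 1
G(6) = mex{1,1,0} = 2
G(7) = mex{2,0,1,0} = 3
G(8) = mex{3,1,0,1,0} = 2
G(9) = mex{2,0,1,0,1} = 3
G(10) = mex{3,1,0,1,0} = 2
G(11) = mex{2,2,1,0,1} = 3
G(12) = mex{3,3,2,1,0} = 4
G(13) = mex{4,2,3,2,1} = 0
G(14) = mex{0,3,2,3,2} = 1
G(15) = mex{1,2,3,2,3} = 0
G(16) = mex{0,3,2,3,2} = 1
G(17) = mex{1,4,3,2,3} = 0
G_A(17) = 0.
Pile B, S = {1, 3, 5, 8}:
n :  0  1  2  3  4  5  6  7  8  9 10 11 12 13 14 15 16 17 18 19 20 21 22 23 24
G :  0  1  0  1  0  1  0  1  2  3  2  3  2  0  1  0  1  0  1  0  1  2  3  2  3
G_B(24) = 3.
Combined Grundy value = 0 ⊕ 3 = 3.

3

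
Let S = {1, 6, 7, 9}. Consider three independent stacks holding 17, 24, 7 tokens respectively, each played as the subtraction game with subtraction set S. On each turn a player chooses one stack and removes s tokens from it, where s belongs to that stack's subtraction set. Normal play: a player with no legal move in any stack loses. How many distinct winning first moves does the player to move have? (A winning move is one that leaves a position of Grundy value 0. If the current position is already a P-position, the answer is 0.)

3

All stacks use S = {1, 6, 7, 9}:
G(0) = 0
G(1) = mex{0} = 1
G(2) = mex{1} = 0
G(3) = mex{0} = 1
G(4) = mex{1} = 0
G(5) = mex{0} = 1
G(6) = mex{1,0} = 2
G(7) = mex{2,1,0} = 3
G(8) = mex{3,0,1} = 2
G(9) = mex{2,1,0,0} = 3
G(10) = mex{3,0,1,1} = 2
G(11) = mex{2,1,0,0} = 3
G(12) = mex{3,2,1,1} = 0
G(13) = mex{0,3,2,0} = 1
G(14) = mex{1,2,3,1} = 0
G(15) = mex{0,3,2,2} = 1
G(16) = mex{1,2,3,3} = 0
G(17) = mex{0,3,2,2} = 1
G(18) = mex{1,0,3,3} = 2
G(19) = mex{2,1,0,2} = 3
G(20) = mex{3,0,1,3} = 2
G(21) = mex{2,1,0,0} = 3
G(22) = mex{3,0,1,1} = 2
G(23) = mex{2,1,0,0} = 3
G(24) = mex{3,2,1,1} = 0
Stack A: G(17) = 1.
Stack B: G(24) = 0.
Stack C: G(7) = 3.
Combined Grundy value = 1 ⊕ 0 ⊕ 3 = 2.
A winning move leaves total XOR = 0, i.e. changes one component's Grundy value g to g ⊕ X where X is the current total.
Stack A: need g' = 1⊕2 = 3. Options: 17−1→G=0, 17−6→G=3, 17−7→G=2, 17−9→G=2. Hits: 1.
Stack B: need g' = 0⊕2 = 2. Options: 24−1→G=3, 24−6→G=2, 24−7→G=1, 24−9→G=1. Hits: 1.
Stack C: need g' = 3⊕2 = 1. Options: 7−1→G=2, 7−6→G=1, 7−7→G=0. Hits: 1.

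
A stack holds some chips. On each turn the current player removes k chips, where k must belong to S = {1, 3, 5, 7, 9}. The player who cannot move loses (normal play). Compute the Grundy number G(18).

n :  0  1  2  3  4  5  6  7  8  9 10 11 12 13 14 15 16 17 18
G :  0  1  0  1  0  1  0  1  0  1  0  1  0  1  0  1  0  1  0

0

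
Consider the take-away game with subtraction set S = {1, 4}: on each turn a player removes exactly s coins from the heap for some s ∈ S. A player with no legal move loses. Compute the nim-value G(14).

2

G(0) = 0
G(1) = mex{0} = 1
G(2) = mex{1} = 0
G(3) = mex{0} = 1
G(4) = mex{1,0} = 2
G(5) = mex{2,1} = 0
G(6) = mex{0,0} = 1
G(7) = mex{1,1} = 0
G(8) = mex{0,2} = 1
G(9) = mex{1,0} = 2
G(10) = mex{2,1} = 0
G(11) = mex{0,0} = 1
G(12) = mex{1,1} = 0
G(13) = mex{0,2} = 1
G(14) = mex{1,0} = 2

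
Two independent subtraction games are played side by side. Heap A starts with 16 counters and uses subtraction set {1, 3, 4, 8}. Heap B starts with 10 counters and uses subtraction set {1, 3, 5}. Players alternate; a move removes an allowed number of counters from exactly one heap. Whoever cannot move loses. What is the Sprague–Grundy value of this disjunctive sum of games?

Heap A, S = {1, 3, 4, 8}:
n :  0  1  2  3  4  5  6  7  8  9 10 11 12 13 14 15 16
G :  0  1  0  1  2  3  2  0  1  0  1  2  3  2  0  1  0
G_A(16) = 0.
Heap B, S = {1, 3, 5}:
G(0) = 0
G(1) = mex{0} = 1
G(2) = mex{1} = 0
G(3) = mex{0,0} = 1
G(4) = mex{1,1} = 0
G(5) = mex{0,0,0} = 1
G(6) = mex{1,1,1} = 0
G(7) = mex{0,0,0} = 1
G(8) = mex{1,1,1} = 0
G(9) = mex{0,0,0} = 1
G(10) = mex{1,1,1} = 0
G_B(10) = 0.
Combined Grundy value = 0 ⊕ 0 = 0.

0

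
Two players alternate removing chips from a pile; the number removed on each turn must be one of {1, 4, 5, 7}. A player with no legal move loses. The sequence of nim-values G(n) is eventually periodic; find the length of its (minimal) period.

8

G(0) = 0
G(1) = mex{0} = 1
G(2) = mex{1} = 0
G(3) = mex{0} = 1
G(4) = mex{1,0} = 2
G(5) = mex{2,1,0} = 3
G(6) = mex{3,0,1} = 2
G(7) = mex{2,1,0,0} = 3
G(8) = mex{3,2,1,1} = 0
G(9) = mex{0,3,2,0} = 1
G(10) = mex{1,2,3,1} = 0
G(11) = mex{0,3,2,2} = 1
G(12) = mex{1,0,3,3} = 2
G(13) = mex{2,1,0,2} = 3
G(14) = mex{3,0,1,3} = 2
G(15) = mex{2,1,0,0} = 3
G(16) = mex{3,2,1,1} = 0
G(17) = mex{0,3,2,0} = 1
G(n+8) = G(n) holds for n = 0,…,6 (a full window of length max(S) = 7), so the sequence is purely periodic with period 8.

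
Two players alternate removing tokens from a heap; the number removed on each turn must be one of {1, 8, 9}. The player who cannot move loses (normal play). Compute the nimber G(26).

G(0) = 0
G(1) = mex{0} = 1
G(2) = mex{1} = 0
G(3) = mex{0} = 1
G(4) = mex{1} = 0
G(5) = mex{0} = 1
G(6) = mex{1} = 0
G(7) = mex{0} = 1
G(8) = mex{1,0} = 2
G(9) = mex{2,1,0} = 3
G(10) = mex{3,0,1} = 2
G(11) = mex{2,1,0} = 3
G(12) = mex{3,0,1} = 2
G(13) = mex{2,1,0} = 3
G(14) = mex{3,0,1} = 2
G(15) = mex{2,1,0} = 3
G(16) = mex{3,2,1} = 0
G(17) = mex{0,3,2} = 1
G(18) = mex{1,2,3} = 0
G(19) = mex{0,3,2} = 1
G(20) = mex{1,2,3} = 0
G(21) = mex{0,3,2} = 1
G(22) = mex{1,2,3} = 0
G(23) = mex{0,3,2} = 1
G(24) = mex{1,0,3} = 2
G(25) = mex{2,1,0} = 3
G(26) = mex{3,0,1} = 2

2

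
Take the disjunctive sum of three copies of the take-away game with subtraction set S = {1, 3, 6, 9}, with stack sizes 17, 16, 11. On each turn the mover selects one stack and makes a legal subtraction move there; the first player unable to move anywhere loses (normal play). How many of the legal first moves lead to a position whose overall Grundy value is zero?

3

All stacks use S = {1, 3, 6, 9}:
G(0) = 0
G(1) = mex{0} = 1
G(2) = mex{1} = 0
G(3) = mex{0,0} = 1
G(4) = mex{1,1} = 0
G(5) = mex{0,0} = 1
G(6) = mex{1,1,0} = 2
G(7) = mex{2,0,1} = 3
G(8) = mex{3,1,0} = 2
G(9) = mex{2,2,1,0} = 3
G(10) = mex{3,3,0,1} = 2
G(11) = mex{2,2,1,0} = 3
G(12) = mex{3,3,2,1} = 0
G(13) = mex{0,2,3,0} = 1
G(14) = mex{1,3,2,1} = 0
G(15) = mex{0,0,3,2} = 1
G(16) = mex{1,1,2,3} = 0
G(17) = mex{0,0,3,2} = 1
Stack A: G(17) = 1.
Stack B: G(16) = 0.
Stack C: G(11) = 3.
Combined Grundy value = 1 ⊕ 0 ⊕ 3 = 2.
A winning move leaves total XOR = 0, i.e. changes one component's Grundy value g to g ⊕ X where X is the current total.
Stack A: need g' = 1⊕2 = 3. Options: 17−1→G=0, 17−3→G=0, 17−6→G=3, 17−9→G=2. Hits: 1.
Stack B: need g' = 0⊕2 = 2. Options: 16−1→G=1, 16−3→G=1, 16−6→G=2, 16−9→G=3. Hits: 1.
Stack C: need g' = 3⊕2 = 1. Options: 11−1→G=2, 11−3→G=2, 11−6→G=1, 11−9→G=0. Hits: 1.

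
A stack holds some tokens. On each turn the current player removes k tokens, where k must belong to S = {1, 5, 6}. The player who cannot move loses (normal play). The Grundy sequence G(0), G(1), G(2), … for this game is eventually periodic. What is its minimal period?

G(0) = 0
G(1) = mex{0} = 1
G(2) = mex{1} = 0
G(3) = mex{0} = 1
G(4) = mex{1} = 0
G(5) = mex{0,0} = 1
G(6) = mex{1,1,0} = 2
G(7) = mex{2,0,1} = 3
G(8) = mex{3,1,0} = 2
G(9) = mex{2,0,1} = 3
G(10) = mex{3,1,0} = 2
G(11) = mex{2,2,1} = 0
G(12) = mex{0,3,2} = 1
G(13) = mex{1,2,3} = 0
G(14) = mex{0,3,2} = 1
G(15) = mex{1,2,3} = 0
G(16) = mex{0,0,2} = 1
G(17) = mex{1,1,0} = 2
G(18) = mex{2,0,1} = 3
G(19) = mex{3,1,0} = 2
G(20) = mex{2,0,1} = 3
G(21) = mex{3,1,0} = 2
G(22) = mex{2,2,1} = 0
G(23) = mex{0,3,2} = 1
G(n+11) = G(n) holds for n = 0,…,5 (a full window of length max(S) = 6), so the sequence is purely periodic with period 11.

11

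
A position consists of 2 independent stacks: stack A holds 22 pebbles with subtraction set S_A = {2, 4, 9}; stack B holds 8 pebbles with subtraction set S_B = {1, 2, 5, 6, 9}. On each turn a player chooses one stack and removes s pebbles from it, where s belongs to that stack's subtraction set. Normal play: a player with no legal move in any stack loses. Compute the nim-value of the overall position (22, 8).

3

Stack A, S = {2, 4, 9}:
n :  0  1  2  3  4  5  6  7  8  9 10 11 12 13 14 15 16 17 18 19 20 21 22
G :  0  0  1  1  2  2  0  0  1  1  2  2  0  0  1  1  2  2  0  0  1  1  2
G_A(22) = 2.
Stack B, S = {1, 2, 5, 6, 9}:
n : 0 1 2 3 4 5 6 7 8
G : 0 1 2 0 1 2 3 0 1
G_B(8) = 1.
Combined Grundy value = 2 ⊕ 1 = 3.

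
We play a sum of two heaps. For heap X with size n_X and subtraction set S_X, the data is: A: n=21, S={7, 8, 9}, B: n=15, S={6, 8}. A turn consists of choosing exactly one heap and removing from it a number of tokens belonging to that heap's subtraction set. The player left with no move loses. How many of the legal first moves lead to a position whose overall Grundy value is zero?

0

Heap A, S = {7, 8, 9}:
G(0) = 0
G(1) = mex{} = 0
G(2) = mex{} = 0
G(3) = mex{} = 0
G(4) = mex{} = 0
G(5) = mex{} = 0
G(6) = mex{} = 0
G(7) = mex{0} = 1
G(8) = mex{0,0} = 1
G(9) = mex{0,0,0} = 1
G(10) = mex{0,0,0} = 1
G(11) = mex{0,0,0} = 1
G(12) = mex{0,0,0} = 1
G(13) = mex{0,0,0} = 1
G(14) = mex{1,0,0} = 2
G(15) = mex{1,1,0} = 2
G(16) = mex{1,1,1} = 0
G(17) = mex{1,1,1} = 0
G(18) = mex{1,1,1} = 0
G(19) = mex{1,1,1} = 0
G(20) = mex{1,1,1} = 0
G(21) = mex{2,1,1} = 0
G_A(21) = 0.
Heap B, S = {6, 8}:
G(0) = 0
G(1) = mex{} = 0
G(2) = mex{} = 0
G(3) = mex{} = 0
G(4) = mex{} = 0
G(5) = mex{} = 0
G(6) = mex{0} = 1
G(7) = mex{0} = 1
G(8) = mex{0,0} = 1
G(9) = mex{0,0} = 1
G(10) = mex{0,0} = 1
G(11) = mex{0,0} = 1
G(12) = mex{1,0} = 2
G(13) = mex{1,0} = 2
G(14) = mex{1,1} = 0
G(15) = mex{1,1} = 0
G_B(15) = 0.
Combined Grundy value = 0 ⊕ 0 = 0.
A winning move leaves total XOR = 0, i.e. changes one component's Grundy value g to g ⊕ X where X is the current total.
Heap A: target g' = 0⊕0 = 0, but every legal move changes the Grundy value (mex property), so 0 moves.
Heap B: target g' = 0⊕0 = 0, but every legal move changes the Grundy value (mex property), so 0 moves.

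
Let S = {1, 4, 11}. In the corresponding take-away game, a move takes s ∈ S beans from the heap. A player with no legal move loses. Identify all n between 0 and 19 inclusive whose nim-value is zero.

G(0) = 0
G(1) = mex{0} = 1
G(2) = mex{1} = 0
G(3) = mex{0} = 1
G(4) = mex{1,0} = 2
G(5) = mex{2,1} = 0
G(6) = mex{0,0} = 1
G(7) = mex{1,1} = 0
G(8) = mex{0,2} = 1
G(9) = mex{1,0} = 2
G(10) = mex{2,1} = 0
G(11) = mex{0,0,0} = 1
G(12) = mex{1,1,1} = 0
G(13) = mex{0,2,0} = 1
G(14) = mex{1,0,1} = 2
G(15) = mex{2,1,2} = 0
G(16) = mex{0,0,0} = 1
G(17) = mex{1,1,1} = 0
G(18) = mex{0,2,0} = 1
G(19) = mex{1,0,1} = 2
P-positions are exactly the n with G(n) = 0.

0, 2, 5, 7, 10, 12, 15, 17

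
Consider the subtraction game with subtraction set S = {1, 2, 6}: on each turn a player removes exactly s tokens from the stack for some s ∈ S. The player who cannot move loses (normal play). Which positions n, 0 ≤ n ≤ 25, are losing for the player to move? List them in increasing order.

0, 3, 7, 10, 14, 17, 21, 24

G(0) = 0
G(1) = mex{0} = 1
G(2) = mex{1,0} = 2
G(3) = mex{2,1} = 0
G(4) = mex{0,2} = 1
G(5) = mex{1,0} = 2
G(6) = mex{2,1,0} = 3
G(7) = mex{3,2,1} = 0
G(8) = mex{0,3,2} = 1
G(9) = mex{1,0,0} = 2
G(10) = mex{2,1,1} = 0
G(11) = mex{0,2,2} = 1
G(12) = mex{1,0,3} = 2
G(13) = mex{2,1,0} = 3
G(14) = mex{3,2,1} = 0
G(15) = mex{0,3,2} = 1
G(16) = mex{1,0,0} = 2
G(17) = mex{2,1,1} = 0
G(18) = mex{0,2,2} = 1
G(19) = mex{1,0,3} = 2
G(20) = mex{2,1,0} = 3
G(21) = mex{3,2,1} = 0
G(22) = mex{0,3,2} = 1
G(23) = mex{1,0,0} = 2
G(24) = mex{2,1,1} = 0
G(25) = mex{0,2,2} = 1
P-positions are exactly the n with G(n) = 0.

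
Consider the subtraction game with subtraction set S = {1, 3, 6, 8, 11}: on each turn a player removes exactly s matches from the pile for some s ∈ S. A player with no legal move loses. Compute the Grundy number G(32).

0

n :  0  1  2  3  4  5  6  7  8  9 10 11 12 13 14 15 16 17 18 19 20 21 22 23 24 25 26 27 28 29 30 31 32
G :  0  1  0  1  0  1  2  3  2  0  1  3  4  2  0  1  0  1  0  1  2  3  2  0  1  3  4  2  0  1  0  1  0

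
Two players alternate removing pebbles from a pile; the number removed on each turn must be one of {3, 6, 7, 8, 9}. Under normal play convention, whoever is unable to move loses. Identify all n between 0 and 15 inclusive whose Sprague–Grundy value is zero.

0, 1, 2, 12, 13, 14

n :  0  1  2  3  4  5  6  7  8  9 10 11 12 13 14 15
G :  0  0  0  1  1  1  2  2  2  3  3  3  0  0  0  1
P-positions are exactly the n with G(n) = 0.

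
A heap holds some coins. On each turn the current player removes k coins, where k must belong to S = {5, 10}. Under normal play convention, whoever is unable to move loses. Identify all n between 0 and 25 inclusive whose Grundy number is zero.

n :  0  1  2  3  4  5  6  7  8  9 10 11 12 13 14 15 16 17 18 19 20 21 22 23 24 25
G :  0  0  0  0  0  1  1  1  1  1  2  2  2  2  2  0  0  0  0  0  1  1  1  1  1  2
P-positions are exactly the n with G(n) = 0.

0, 1, 2, 3, 4, 15, 16, 17, 18, 19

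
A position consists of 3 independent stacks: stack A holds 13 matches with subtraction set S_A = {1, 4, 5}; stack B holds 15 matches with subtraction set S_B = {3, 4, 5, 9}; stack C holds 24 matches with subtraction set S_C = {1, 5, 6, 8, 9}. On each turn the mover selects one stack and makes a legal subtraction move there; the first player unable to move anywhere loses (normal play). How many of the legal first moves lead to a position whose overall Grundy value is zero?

3

Stack A, S = {1, 4, 5}:
G(0) = 0
G(1) = mex{0} = 1
G(2) = mex{1} = 0
G(3) = mex{0} = 1
G(4) = mex{1,0} = 2
G(5) = mex{2,1,0} = 3
G(6) = mex{3,0,1} = 2
G(7) = mex{2,1,0} = 3
G(8) = mex{3,2,1} = 0
G(9) = mex{0,3,2} = 1
G(10) = mex{1,2,3} = 0
G(11) = mex{0,3,2} = 1
G(12) = mex{1,0,3} = 2
G(13) = mex{2,1,0} = 3
G_A(13) = 3.
Stack B, S = {3, 4, 5, 9}:
G(0) = 0
G(1) = mex{} = 0
G(2) = mex{} = 0
G(3) = mex{0} = 1
G(4) = mex{0,0} = 1
G(5) = mex{0,0,0} = 1
G(6) = mex{1,0,0} = 2
G(7) = mex{1,1,0} = 2
G(8) = mex{1,1,1} = 0
G(9) = mex{2,1,1,0} = 3
G(10) = mex{2,2,1,0} = 3
G(11) = mex{0,2,2,0} = 1
G(12) = mex{3,0,2,1} = 4
G(13) = mex{3,3,0,1} = 2
G(14) = mex{1,3,3,1} = 0
G(15) = mex{4,1,3,2} = 0
G_B(15) = 0.
Stack C, S = {1, 5, 6, 8, 9}:
G(0) = 0
G(1) = mex{0} = 1
G(2) = mex{1} = 0
G(3) = mex{0} = 1
G(4) = mex{1} = 0
G(5) = mex{0,0} = 1
G(6) = mex{1,1,0} = 2
G(7) = mex{2,0,1} = 3
G(8) = mex{3,1,0,0} = 2
G(9) = mex{2,0,1,1,0} = 3
G(10) = mex{3,1,0,0,1} = 2
G(11) = mex{2,2,1,1,0} = 3
G(12) = mex{3,3,2,0,1} = 4
G(13) = mex{4,2,3,1,0} = 5
G(14) = mex{5,3,2,2,1} = 0
G(15) = mex{0,2,3,3,2} = 1
G(16) = mex{1,3,2,2,3} = 0
G(17) = mex{0,4,3,3,2} = 1
G(18) = mex{1,5,4,2,3} = 0
G(19) = mex{0,0,5,3,2} = 1
G(20) = mex{1,1,0,4,3} = 2
G(21) = mex{2,0,1,5,4} = 3
G(22) = mex{3,1,0,0,5} = 2
G(23) = mex{2,0,1,1,0} = 3
G(24) = mex{3,1,0,0,1} = 2
G_C(24) = 2.
Combined Grundy value = 3 ⊕ 0 ⊕ 2 = 1.
A winning move leaves total XOR = 0, i.e. changes one component's Grundy value g to g ⊕ X where X is the current total.
Stack A: need g' = 3⊕1 = 2. Options: 13−1→G=2, 13−4→G=1, 13−5→G=0. Hits: 1.
Stack B: need g' = 0⊕1 = 1. Options: 15−3→G=4, 15−4→G=1, 15−5→G=3, 15−9→G=2. Hits: 1.
Stack C: need g' = 2⊕1 = 3. Options: 24−1→G=3, 24−5→G=1, 24−6→G=0, 24−8→G=0, 24−9→G=1. Hits: 1.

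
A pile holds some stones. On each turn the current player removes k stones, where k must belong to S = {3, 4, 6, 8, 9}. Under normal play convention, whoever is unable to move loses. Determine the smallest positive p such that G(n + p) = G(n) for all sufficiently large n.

12

G(0) = 0
G(1) = mex{} = 0
G(2) = mex{} = 0
G(3) = mex{0} = 1
G(4) = mex{0,0} = 1
G(5) = mex{0,0} = 1
G(6) = mex{1,0,0} = 2
G(7) = mex{1,1,0} = 2
G(8) = mex{1,1,0,0} = 2
G(9) = mex{2,1,1,0,0} = 3
G(10) = mex{2,2,1,0,0} = 3
G(11) = mex{2,2,1,1,0} = 3
G(12) = mex{3,2,2,1,1} = 0
G(13) = mex{3,3,2,1,1} = 0
G(14) = mex{3,3,2,2,1} = 0
G(15) = mex{0,3,3,2,2} = 1
G(16) = mex{0,0,3,2,2} = 1
G(17) = mex{0,0,3,3,2} = 1
G(18) = mex{1,0,0,3,3} = 2
G(19) = mex{1,1,0,3,3} = 2
G(20) = mex{1,1,0,0,3} = 2
G(21) = mex{2,1,1,0,0} = 3
G(22) = mex{2,2,1,0,0} = 3
G(23) = mex{2,2,1,1,0} = 3
G(24) = mex{3,2,2,1,1} = 0
G(25) = mex{3,3,2,1,1} = 0
G(n+12) = G(n) holds for n = 0,…,8 (a full window of length max(S) = 9), so the sequence is purely periodic with period 12.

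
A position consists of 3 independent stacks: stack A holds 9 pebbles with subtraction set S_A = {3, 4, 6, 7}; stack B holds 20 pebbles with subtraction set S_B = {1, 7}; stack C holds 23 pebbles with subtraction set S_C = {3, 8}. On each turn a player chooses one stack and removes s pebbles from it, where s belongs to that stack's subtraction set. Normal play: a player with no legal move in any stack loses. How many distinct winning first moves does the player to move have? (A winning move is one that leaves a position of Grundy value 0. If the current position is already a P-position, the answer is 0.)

1

Stack A, S = {3, 4, 6, 7}:
G(0) = 0
G(1) = mex{} = 0
G(2) = mex{} = 0
G(3) = mex{0} = 1
G(4) = mex{0,0} = 1
G(5) = mex{0,0} = 1
G(6) = mex{1,0,0} = 2
G(7) = mex{1,1,0,0} = 2
G(8) = mex{1,1,0,0} = 2
G(9) = mex{2,1,1,0} = 3
G_A(9) = 3.
Stack B, S = {1, 7}:
n :  0  1  2  3  4  5  6  7  8  9 10 11 12 13 14 15 16 17 18 19 20
G :  0  1  0  1  0  1  0  1  0  1  0  1  0  1  0  1  0  1  0  1  0
G_B(20) = 0.
Stack C, S = {3, 8}:
n :  0  1  2  3  4  5  6  7  8  9 10 11 12 13 14 15 16 17 18 19 20 21 22 23
G :  0  0  0  1  1  1  0  0  2  1  1  0  0  0  1  1  1  0  0  2  1  1  0  0
G_C(23) = 0.
Combined Grundy value = 3 ⊕ 0 ⊕ 0 = 3.
A winning move leaves total XOR = 0, i.e. changes one component's Grundy value g to g ⊕ X where X is the current total.
Stack A: need g' = 3⊕3 = 0. Options: 9−3→G=2, 9−4→G=1, 9−6→G=1, 9−7→G=0. Hits: 1.
Stack B: need g' = 0⊕3 = 3. Options: 20−1→G=1, 20−7→G=1. Hits: 0.
Stack C: need g' = 0⊕3 = 3. Options: 23−3→G=1, 23−8→G=1. Hits: 0.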